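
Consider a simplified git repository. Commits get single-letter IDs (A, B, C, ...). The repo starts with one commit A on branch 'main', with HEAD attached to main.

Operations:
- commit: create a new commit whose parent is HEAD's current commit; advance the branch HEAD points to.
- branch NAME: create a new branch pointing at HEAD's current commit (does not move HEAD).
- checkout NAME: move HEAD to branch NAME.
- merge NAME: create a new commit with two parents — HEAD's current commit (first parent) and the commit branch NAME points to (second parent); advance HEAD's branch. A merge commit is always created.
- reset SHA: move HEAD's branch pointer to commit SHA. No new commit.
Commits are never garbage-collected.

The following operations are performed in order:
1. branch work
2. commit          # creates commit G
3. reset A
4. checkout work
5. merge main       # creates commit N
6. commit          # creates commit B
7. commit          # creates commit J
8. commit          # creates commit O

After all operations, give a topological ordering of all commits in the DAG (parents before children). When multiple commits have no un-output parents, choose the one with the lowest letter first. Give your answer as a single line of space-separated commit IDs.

Answer: A G N B J O

Derivation:
After op 1 (branch): HEAD=main@A [main=A work=A]
After op 2 (commit): HEAD=main@G [main=G work=A]
After op 3 (reset): HEAD=main@A [main=A work=A]
After op 4 (checkout): HEAD=work@A [main=A work=A]
After op 5 (merge): HEAD=work@N [main=A work=N]
After op 6 (commit): HEAD=work@B [main=A work=B]
After op 7 (commit): HEAD=work@J [main=A work=J]
After op 8 (commit): HEAD=work@O [main=A work=O]
commit A: parents=[]
commit B: parents=['N']
commit G: parents=['A']
commit J: parents=['B']
commit N: parents=['A', 'A']
commit O: parents=['J']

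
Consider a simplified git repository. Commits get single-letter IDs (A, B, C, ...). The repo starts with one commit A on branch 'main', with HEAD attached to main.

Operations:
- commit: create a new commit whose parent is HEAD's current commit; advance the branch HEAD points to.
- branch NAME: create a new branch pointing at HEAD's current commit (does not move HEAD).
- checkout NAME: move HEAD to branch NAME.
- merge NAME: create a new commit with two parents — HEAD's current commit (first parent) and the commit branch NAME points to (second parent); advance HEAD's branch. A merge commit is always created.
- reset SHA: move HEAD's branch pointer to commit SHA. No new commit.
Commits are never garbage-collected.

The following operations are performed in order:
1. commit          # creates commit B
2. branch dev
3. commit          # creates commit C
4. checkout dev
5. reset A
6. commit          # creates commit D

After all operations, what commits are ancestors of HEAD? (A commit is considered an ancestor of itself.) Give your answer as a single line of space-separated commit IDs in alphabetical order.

Answer: A D

Derivation:
After op 1 (commit): HEAD=main@B [main=B]
After op 2 (branch): HEAD=main@B [dev=B main=B]
After op 3 (commit): HEAD=main@C [dev=B main=C]
After op 4 (checkout): HEAD=dev@B [dev=B main=C]
After op 5 (reset): HEAD=dev@A [dev=A main=C]
After op 6 (commit): HEAD=dev@D [dev=D main=C]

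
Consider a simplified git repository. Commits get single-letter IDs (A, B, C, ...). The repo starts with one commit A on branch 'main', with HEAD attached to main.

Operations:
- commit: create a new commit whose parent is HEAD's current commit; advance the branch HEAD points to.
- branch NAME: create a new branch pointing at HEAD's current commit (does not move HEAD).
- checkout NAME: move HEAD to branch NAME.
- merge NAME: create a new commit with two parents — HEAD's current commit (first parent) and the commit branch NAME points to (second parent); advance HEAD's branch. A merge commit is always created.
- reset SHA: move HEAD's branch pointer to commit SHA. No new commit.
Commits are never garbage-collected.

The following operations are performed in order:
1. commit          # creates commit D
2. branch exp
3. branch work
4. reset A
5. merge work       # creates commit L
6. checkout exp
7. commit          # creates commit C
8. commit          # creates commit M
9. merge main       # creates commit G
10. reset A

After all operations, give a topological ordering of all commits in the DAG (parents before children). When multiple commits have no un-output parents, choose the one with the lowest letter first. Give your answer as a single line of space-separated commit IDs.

After op 1 (commit): HEAD=main@D [main=D]
After op 2 (branch): HEAD=main@D [exp=D main=D]
After op 3 (branch): HEAD=main@D [exp=D main=D work=D]
After op 4 (reset): HEAD=main@A [exp=D main=A work=D]
After op 5 (merge): HEAD=main@L [exp=D main=L work=D]
After op 6 (checkout): HEAD=exp@D [exp=D main=L work=D]
After op 7 (commit): HEAD=exp@C [exp=C main=L work=D]
After op 8 (commit): HEAD=exp@M [exp=M main=L work=D]
After op 9 (merge): HEAD=exp@G [exp=G main=L work=D]
After op 10 (reset): HEAD=exp@A [exp=A main=L work=D]
commit A: parents=[]
commit C: parents=['D']
commit D: parents=['A']
commit G: parents=['M', 'L']
commit L: parents=['A', 'D']
commit M: parents=['C']

Answer: A D C L M G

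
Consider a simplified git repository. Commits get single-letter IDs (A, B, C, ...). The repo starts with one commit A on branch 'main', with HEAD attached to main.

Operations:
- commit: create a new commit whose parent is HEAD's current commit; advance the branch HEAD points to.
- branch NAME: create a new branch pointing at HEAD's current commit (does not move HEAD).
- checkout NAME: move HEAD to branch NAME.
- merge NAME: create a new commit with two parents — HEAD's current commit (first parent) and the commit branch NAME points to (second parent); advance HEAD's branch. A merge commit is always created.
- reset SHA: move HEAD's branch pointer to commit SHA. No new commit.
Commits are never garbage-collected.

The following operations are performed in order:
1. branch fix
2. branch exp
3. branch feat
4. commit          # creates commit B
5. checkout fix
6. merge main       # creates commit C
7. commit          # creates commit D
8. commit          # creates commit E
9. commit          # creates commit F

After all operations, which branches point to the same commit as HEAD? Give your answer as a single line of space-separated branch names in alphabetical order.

Answer: fix

Derivation:
After op 1 (branch): HEAD=main@A [fix=A main=A]
After op 2 (branch): HEAD=main@A [exp=A fix=A main=A]
After op 3 (branch): HEAD=main@A [exp=A feat=A fix=A main=A]
After op 4 (commit): HEAD=main@B [exp=A feat=A fix=A main=B]
After op 5 (checkout): HEAD=fix@A [exp=A feat=A fix=A main=B]
After op 6 (merge): HEAD=fix@C [exp=A feat=A fix=C main=B]
After op 7 (commit): HEAD=fix@D [exp=A feat=A fix=D main=B]
After op 8 (commit): HEAD=fix@E [exp=A feat=A fix=E main=B]
After op 9 (commit): HEAD=fix@F [exp=A feat=A fix=F main=B]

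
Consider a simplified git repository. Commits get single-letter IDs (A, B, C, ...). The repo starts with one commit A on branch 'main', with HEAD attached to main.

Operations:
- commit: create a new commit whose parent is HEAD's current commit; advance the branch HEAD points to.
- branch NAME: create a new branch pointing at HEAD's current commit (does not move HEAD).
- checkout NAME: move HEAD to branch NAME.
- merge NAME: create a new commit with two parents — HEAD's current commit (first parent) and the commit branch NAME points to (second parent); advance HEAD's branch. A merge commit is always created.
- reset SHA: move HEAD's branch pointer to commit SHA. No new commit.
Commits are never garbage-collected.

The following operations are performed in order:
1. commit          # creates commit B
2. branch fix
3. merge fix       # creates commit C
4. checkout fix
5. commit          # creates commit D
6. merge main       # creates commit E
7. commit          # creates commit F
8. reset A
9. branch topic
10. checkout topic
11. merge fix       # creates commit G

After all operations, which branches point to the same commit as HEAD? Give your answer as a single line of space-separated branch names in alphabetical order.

After op 1 (commit): HEAD=main@B [main=B]
After op 2 (branch): HEAD=main@B [fix=B main=B]
After op 3 (merge): HEAD=main@C [fix=B main=C]
After op 4 (checkout): HEAD=fix@B [fix=B main=C]
After op 5 (commit): HEAD=fix@D [fix=D main=C]
After op 6 (merge): HEAD=fix@E [fix=E main=C]
After op 7 (commit): HEAD=fix@F [fix=F main=C]
After op 8 (reset): HEAD=fix@A [fix=A main=C]
After op 9 (branch): HEAD=fix@A [fix=A main=C topic=A]
After op 10 (checkout): HEAD=topic@A [fix=A main=C topic=A]
After op 11 (merge): HEAD=topic@G [fix=A main=C topic=G]

Answer: topic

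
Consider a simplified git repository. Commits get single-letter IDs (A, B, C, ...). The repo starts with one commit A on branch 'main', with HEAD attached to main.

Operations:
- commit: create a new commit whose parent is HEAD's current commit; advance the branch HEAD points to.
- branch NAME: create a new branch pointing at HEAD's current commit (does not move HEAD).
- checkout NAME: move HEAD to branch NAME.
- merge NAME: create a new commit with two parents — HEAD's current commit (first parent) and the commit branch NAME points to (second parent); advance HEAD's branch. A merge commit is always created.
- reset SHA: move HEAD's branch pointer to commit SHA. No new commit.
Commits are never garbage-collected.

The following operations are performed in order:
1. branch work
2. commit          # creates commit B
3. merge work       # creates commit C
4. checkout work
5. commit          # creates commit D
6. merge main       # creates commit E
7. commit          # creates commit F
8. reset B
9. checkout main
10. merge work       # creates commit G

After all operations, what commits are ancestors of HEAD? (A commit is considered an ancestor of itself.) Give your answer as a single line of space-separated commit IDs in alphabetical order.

Answer: A B C G

Derivation:
After op 1 (branch): HEAD=main@A [main=A work=A]
After op 2 (commit): HEAD=main@B [main=B work=A]
After op 3 (merge): HEAD=main@C [main=C work=A]
After op 4 (checkout): HEAD=work@A [main=C work=A]
After op 5 (commit): HEAD=work@D [main=C work=D]
After op 6 (merge): HEAD=work@E [main=C work=E]
After op 7 (commit): HEAD=work@F [main=C work=F]
After op 8 (reset): HEAD=work@B [main=C work=B]
After op 9 (checkout): HEAD=main@C [main=C work=B]
After op 10 (merge): HEAD=main@G [main=G work=B]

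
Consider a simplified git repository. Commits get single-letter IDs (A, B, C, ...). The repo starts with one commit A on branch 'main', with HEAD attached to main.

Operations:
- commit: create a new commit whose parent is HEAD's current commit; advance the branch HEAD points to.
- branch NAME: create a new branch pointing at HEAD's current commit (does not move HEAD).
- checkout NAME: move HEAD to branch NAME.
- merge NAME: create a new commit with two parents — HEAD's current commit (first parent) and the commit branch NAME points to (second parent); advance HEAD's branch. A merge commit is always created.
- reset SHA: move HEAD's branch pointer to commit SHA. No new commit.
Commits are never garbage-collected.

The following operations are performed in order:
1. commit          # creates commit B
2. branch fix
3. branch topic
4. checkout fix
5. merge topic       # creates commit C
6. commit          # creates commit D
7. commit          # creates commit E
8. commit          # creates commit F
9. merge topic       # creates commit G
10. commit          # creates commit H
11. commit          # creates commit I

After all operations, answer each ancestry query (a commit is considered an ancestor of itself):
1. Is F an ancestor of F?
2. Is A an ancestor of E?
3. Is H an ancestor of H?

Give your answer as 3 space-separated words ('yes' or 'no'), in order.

Answer: yes yes yes

Derivation:
After op 1 (commit): HEAD=main@B [main=B]
After op 2 (branch): HEAD=main@B [fix=B main=B]
After op 3 (branch): HEAD=main@B [fix=B main=B topic=B]
After op 4 (checkout): HEAD=fix@B [fix=B main=B topic=B]
After op 5 (merge): HEAD=fix@C [fix=C main=B topic=B]
After op 6 (commit): HEAD=fix@D [fix=D main=B topic=B]
After op 7 (commit): HEAD=fix@E [fix=E main=B topic=B]
After op 8 (commit): HEAD=fix@F [fix=F main=B topic=B]
After op 9 (merge): HEAD=fix@G [fix=G main=B topic=B]
After op 10 (commit): HEAD=fix@H [fix=H main=B topic=B]
After op 11 (commit): HEAD=fix@I [fix=I main=B topic=B]
ancestors(F) = {A,B,C,D,E,F}; F in? yes
ancestors(E) = {A,B,C,D,E}; A in? yes
ancestors(H) = {A,B,C,D,E,F,G,H}; H in? yes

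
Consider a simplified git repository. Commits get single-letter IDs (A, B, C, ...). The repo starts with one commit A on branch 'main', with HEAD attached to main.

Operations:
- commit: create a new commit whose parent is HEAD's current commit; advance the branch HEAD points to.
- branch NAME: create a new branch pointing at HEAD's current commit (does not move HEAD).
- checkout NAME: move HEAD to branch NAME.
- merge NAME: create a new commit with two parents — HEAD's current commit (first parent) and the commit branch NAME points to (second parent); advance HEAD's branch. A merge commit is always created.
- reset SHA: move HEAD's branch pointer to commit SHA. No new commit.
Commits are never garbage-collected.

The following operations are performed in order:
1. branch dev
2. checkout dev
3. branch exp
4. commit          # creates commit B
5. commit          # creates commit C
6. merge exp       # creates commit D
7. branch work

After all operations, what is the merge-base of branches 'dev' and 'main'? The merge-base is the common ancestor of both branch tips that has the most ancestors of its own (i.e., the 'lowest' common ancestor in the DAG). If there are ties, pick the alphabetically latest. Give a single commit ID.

Answer: A

Derivation:
After op 1 (branch): HEAD=main@A [dev=A main=A]
After op 2 (checkout): HEAD=dev@A [dev=A main=A]
After op 3 (branch): HEAD=dev@A [dev=A exp=A main=A]
After op 4 (commit): HEAD=dev@B [dev=B exp=A main=A]
After op 5 (commit): HEAD=dev@C [dev=C exp=A main=A]
After op 6 (merge): HEAD=dev@D [dev=D exp=A main=A]
After op 7 (branch): HEAD=dev@D [dev=D exp=A main=A work=D]
ancestors(dev=D): ['A', 'B', 'C', 'D']
ancestors(main=A): ['A']
common: ['A']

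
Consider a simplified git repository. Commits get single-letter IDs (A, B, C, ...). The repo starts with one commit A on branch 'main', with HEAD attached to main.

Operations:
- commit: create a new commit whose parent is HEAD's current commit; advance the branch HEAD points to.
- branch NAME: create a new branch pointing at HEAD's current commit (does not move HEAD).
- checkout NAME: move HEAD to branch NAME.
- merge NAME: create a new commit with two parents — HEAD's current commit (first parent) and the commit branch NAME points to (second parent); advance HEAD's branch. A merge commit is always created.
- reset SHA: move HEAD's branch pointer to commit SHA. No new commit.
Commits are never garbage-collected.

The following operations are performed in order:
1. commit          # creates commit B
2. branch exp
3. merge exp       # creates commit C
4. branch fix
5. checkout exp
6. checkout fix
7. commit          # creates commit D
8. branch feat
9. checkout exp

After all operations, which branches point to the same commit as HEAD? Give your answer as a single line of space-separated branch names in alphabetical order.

Answer: exp

Derivation:
After op 1 (commit): HEAD=main@B [main=B]
After op 2 (branch): HEAD=main@B [exp=B main=B]
After op 3 (merge): HEAD=main@C [exp=B main=C]
After op 4 (branch): HEAD=main@C [exp=B fix=C main=C]
After op 5 (checkout): HEAD=exp@B [exp=B fix=C main=C]
After op 6 (checkout): HEAD=fix@C [exp=B fix=C main=C]
After op 7 (commit): HEAD=fix@D [exp=B fix=D main=C]
After op 8 (branch): HEAD=fix@D [exp=B feat=D fix=D main=C]
After op 9 (checkout): HEAD=exp@B [exp=B feat=D fix=D main=C]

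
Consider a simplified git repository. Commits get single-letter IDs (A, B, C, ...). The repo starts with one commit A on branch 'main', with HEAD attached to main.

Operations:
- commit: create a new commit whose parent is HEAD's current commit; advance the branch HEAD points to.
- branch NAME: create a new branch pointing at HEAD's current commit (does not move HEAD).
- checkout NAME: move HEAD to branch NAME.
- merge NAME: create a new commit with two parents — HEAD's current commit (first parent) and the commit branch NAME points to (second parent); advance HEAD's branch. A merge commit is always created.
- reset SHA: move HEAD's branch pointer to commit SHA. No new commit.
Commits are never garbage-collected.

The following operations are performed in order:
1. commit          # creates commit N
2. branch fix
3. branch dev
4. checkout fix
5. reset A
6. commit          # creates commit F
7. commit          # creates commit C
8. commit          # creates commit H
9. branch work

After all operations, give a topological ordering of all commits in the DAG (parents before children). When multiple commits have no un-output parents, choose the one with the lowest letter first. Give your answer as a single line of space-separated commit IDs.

After op 1 (commit): HEAD=main@N [main=N]
After op 2 (branch): HEAD=main@N [fix=N main=N]
After op 3 (branch): HEAD=main@N [dev=N fix=N main=N]
After op 4 (checkout): HEAD=fix@N [dev=N fix=N main=N]
After op 5 (reset): HEAD=fix@A [dev=N fix=A main=N]
After op 6 (commit): HEAD=fix@F [dev=N fix=F main=N]
After op 7 (commit): HEAD=fix@C [dev=N fix=C main=N]
After op 8 (commit): HEAD=fix@H [dev=N fix=H main=N]
After op 9 (branch): HEAD=fix@H [dev=N fix=H main=N work=H]
commit A: parents=[]
commit C: parents=['F']
commit F: parents=['A']
commit H: parents=['C']
commit N: parents=['A']

Answer: A F C H N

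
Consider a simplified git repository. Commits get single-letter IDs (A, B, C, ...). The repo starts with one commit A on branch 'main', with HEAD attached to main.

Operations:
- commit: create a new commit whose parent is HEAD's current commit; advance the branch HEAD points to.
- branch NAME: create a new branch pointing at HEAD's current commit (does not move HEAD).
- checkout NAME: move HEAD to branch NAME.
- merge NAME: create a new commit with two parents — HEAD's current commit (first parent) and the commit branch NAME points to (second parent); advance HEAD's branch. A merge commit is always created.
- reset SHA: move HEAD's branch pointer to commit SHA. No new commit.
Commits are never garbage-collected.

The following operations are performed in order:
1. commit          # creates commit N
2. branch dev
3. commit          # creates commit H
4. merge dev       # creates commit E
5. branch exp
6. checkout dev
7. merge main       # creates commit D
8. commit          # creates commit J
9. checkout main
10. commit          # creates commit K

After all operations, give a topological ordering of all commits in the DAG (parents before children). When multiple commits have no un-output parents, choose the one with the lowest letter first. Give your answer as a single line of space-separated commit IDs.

After op 1 (commit): HEAD=main@N [main=N]
After op 2 (branch): HEAD=main@N [dev=N main=N]
After op 3 (commit): HEAD=main@H [dev=N main=H]
After op 4 (merge): HEAD=main@E [dev=N main=E]
After op 5 (branch): HEAD=main@E [dev=N exp=E main=E]
After op 6 (checkout): HEAD=dev@N [dev=N exp=E main=E]
After op 7 (merge): HEAD=dev@D [dev=D exp=E main=E]
After op 8 (commit): HEAD=dev@J [dev=J exp=E main=E]
After op 9 (checkout): HEAD=main@E [dev=J exp=E main=E]
After op 10 (commit): HEAD=main@K [dev=J exp=E main=K]
commit A: parents=[]
commit D: parents=['N', 'E']
commit E: parents=['H', 'N']
commit H: parents=['N']
commit J: parents=['D']
commit K: parents=['E']
commit N: parents=['A']

Answer: A N H E D J K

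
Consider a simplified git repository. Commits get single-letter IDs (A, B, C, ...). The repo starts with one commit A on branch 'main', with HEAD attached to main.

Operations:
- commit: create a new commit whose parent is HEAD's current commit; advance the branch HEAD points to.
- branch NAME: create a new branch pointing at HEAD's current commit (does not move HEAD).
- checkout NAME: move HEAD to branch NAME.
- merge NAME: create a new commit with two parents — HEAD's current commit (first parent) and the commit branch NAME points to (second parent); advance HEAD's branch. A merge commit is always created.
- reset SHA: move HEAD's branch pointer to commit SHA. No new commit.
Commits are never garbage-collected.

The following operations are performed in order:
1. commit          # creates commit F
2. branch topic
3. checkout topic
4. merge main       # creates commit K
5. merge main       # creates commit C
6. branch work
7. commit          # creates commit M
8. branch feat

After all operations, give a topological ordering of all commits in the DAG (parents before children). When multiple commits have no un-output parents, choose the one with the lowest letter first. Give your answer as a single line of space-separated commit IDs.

After op 1 (commit): HEAD=main@F [main=F]
After op 2 (branch): HEAD=main@F [main=F topic=F]
After op 3 (checkout): HEAD=topic@F [main=F topic=F]
After op 4 (merge): HEAD=topic@K [main=F topic=K]
After op 5 (merge): HEAD=topic@C [main=F topic=C]
After op 6 (branch): HEAD=topic@C [main=F topic=C work=C]
After op 7 (commit): HEAD=topic@M [main=F topic=M work=C]
After op 8 (branch): HEAD=topic@M [feat=M main=F topic=M work=C]
commit A: parents=[]
commit C: parents=['K', 'F']
commit F: parents=['A']
commit K: parents=['F', 'F']
commit M: parents=['C']

Answer: A F K C M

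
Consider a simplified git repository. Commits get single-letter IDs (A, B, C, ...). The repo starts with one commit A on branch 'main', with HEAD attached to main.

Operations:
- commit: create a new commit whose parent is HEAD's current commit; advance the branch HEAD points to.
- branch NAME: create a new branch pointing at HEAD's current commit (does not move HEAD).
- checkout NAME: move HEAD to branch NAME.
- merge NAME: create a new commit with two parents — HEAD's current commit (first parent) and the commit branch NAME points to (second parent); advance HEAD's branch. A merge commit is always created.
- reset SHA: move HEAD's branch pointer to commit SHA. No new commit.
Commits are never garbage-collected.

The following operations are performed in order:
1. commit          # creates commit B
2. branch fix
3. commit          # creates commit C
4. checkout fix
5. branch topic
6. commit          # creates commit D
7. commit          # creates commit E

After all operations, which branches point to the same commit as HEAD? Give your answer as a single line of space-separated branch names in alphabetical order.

Answer: fix

Derivation:
After op 1 (commit): HEAD=main@B [main=B]
After op 2 (branch): HEAD=main@B [fix=B main=B]
After op 3 (commit): HEAD=main@C [fix=B main=C]
After op 4 (checkout): HEAD=fix@B [fix=B main=C]
After op 5 (branch): HEAD=fix@B [fix=B main=C topic=B]
After op 6 (commit): HEAD=fix@D [fix=D main=C topic=B]
After op 7 (commit): HEAD=fix@E [fix=E main=C topic=B]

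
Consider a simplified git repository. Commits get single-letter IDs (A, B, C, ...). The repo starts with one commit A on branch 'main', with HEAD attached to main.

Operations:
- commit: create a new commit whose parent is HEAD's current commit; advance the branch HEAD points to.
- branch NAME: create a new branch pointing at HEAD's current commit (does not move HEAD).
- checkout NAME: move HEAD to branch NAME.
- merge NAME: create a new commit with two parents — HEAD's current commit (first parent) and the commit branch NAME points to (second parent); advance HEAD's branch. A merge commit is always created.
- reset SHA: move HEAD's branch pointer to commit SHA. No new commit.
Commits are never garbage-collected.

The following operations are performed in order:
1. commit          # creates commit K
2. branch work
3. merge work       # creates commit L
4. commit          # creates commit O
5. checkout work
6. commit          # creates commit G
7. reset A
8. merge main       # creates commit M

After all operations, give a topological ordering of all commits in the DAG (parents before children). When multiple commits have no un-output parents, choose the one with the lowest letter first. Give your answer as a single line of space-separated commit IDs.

After op 1 (commit): HEAD=main@K [main=K]
After op 2 (branch): HEAD=main@K [main=K work=K]
After op 3 (merge): HEAD=main@L [main=L work=K]
After op 4 (commit): HEAD=main@O [main=O work=K]
After op 5 (checkout): HEAD=work@K [main=O work=K]
After op 6 (commit): HEAD=work@G [main=O work=G]
After op 7 (reset): HEAD=work@A [main=O work=A]
After op 8 (merge): HEAD=work@M [main=O work=M]
commit A: parents=[]
commit G: parents=['K']
commit K: parents=['A']
commit L: parents=['K', 'K']
commit M: parents=['A', 'O']
commit O: parents=['L']

Answer: A K G L O M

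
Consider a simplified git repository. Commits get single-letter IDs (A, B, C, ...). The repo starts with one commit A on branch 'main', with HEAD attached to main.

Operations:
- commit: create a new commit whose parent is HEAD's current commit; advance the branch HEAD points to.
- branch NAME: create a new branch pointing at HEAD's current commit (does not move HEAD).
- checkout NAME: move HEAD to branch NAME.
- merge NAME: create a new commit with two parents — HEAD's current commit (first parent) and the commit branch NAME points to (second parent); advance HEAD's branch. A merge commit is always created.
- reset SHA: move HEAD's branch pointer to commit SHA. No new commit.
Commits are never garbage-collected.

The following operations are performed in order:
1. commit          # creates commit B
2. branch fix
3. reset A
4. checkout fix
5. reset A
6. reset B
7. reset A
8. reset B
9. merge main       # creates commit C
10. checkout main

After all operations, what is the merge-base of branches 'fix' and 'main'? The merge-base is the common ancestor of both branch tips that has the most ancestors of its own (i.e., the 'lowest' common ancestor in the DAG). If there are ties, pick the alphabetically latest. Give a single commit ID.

After op 1 (commit): HEAD=main@B [main=B]
After op 2 (branch): HEAD=main@B [fix=B main=B]
After op 3 (reset): HEAD=main@A [fix=B main=A]
After op 4 (checkout): HEAD=fix@B [fix=B main=A]
After op 5 (reset): HEAD=fix@A [fix=A main=A]
After op 6 (reset): HEAD=fix@B [fix=B main=A]
After op 7 (reset): HEAD=fix@A [fix=A main=A]
After op 8 (reset): HEAD=fix@B [fix=B main=A]
After op 9 (merge): HEAD=fix@C [fix=C main=A]
After op 10 (checkout): HEAD=main@A [fix=C main=A]
ancestors(fix=C): ['A', 'B', 'C']
ancestors(main=A): ['A']
common: ['A']

Answer: A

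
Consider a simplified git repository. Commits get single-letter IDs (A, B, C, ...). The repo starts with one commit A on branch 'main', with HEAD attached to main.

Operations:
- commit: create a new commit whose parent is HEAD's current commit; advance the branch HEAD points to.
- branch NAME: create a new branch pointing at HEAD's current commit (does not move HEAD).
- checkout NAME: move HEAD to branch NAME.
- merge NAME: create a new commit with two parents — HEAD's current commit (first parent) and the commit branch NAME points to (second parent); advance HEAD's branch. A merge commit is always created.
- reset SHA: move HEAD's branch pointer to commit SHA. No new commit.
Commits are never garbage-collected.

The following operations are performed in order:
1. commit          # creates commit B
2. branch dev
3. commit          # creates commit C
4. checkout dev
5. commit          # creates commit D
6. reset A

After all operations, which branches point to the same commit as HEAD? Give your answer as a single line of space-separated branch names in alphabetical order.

After op 1 (commit): HEAD=main@B [main=B]
After op 2 (branch): HEAD=main@B [dev=B main=B]
After op 3 (commit): HEAD=main@C [dev=B main=C]
After op 4 (checkout): HEAD=dev@B [dev=B main=C]
After op 5 (commit): HEAD=dev@D [dev=D main=C]
After op 6 (reset): HEAD=dev@A [dev=A main=C]

Answer: dev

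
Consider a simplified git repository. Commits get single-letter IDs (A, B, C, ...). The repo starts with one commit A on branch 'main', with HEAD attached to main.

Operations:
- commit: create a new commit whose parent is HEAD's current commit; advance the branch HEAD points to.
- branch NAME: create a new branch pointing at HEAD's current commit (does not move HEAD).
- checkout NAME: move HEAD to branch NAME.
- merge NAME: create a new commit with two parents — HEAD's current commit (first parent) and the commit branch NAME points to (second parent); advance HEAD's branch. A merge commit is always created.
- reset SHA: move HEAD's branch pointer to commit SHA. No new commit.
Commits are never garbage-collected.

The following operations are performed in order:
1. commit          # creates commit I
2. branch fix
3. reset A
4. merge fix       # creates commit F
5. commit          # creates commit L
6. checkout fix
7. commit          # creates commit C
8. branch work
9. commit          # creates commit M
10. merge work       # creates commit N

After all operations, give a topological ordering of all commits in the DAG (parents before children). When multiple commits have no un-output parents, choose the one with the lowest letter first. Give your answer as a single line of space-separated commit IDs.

After op 1 (commit): HEAD=main@I [main=I]
After op 2 (branch): HEAD=main@I [fix=I main=I]
After op 3 (reset): HEAD=main@A [fix=I main=A]
After op 4 (merge): HEAD=main@F [fix=I main=F]
After op 5 (commit): HEAD=main@L [fix=I main=L]
After op 6 (checkout): HEAD=fix@I [fix=I main=L]
After op 7 (commit): HEAD=fix@C [fix=C main=L]
After op 8 (branch): HEAD=fix@C [fix=C main=L work=C]
After op 9 (commit): HEAD=fix@M [fix=M main=L work=C]
After op 10 (merge): HEAD=fix@N [fix=N main=L work=C]
commit A: parents=[]
commit C: parents=['I']
commit F: parents=['A', 'I']
commit I: parents=['A']
commit L: parents=['F']
commit M: parents=['C']
commit N: parents=['M', 'C']

Answer: A I C F L M N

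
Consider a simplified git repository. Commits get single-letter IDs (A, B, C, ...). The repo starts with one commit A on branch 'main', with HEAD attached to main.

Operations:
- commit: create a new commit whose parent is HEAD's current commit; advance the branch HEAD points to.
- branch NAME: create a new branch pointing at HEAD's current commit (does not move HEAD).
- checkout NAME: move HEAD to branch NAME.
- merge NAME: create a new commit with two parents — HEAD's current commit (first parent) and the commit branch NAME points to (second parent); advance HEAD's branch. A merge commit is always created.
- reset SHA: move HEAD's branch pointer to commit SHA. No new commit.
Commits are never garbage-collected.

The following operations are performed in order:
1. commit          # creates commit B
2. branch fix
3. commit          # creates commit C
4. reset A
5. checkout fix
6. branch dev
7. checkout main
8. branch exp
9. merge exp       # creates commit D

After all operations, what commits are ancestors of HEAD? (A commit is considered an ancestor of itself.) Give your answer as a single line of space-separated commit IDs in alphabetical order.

After op 1 (commit): HEAD=main@B [main=B]
After op 2 (branch): HEAD=main@B [fix=B main=B]
After op 3 (commit): HEAD=main@C [fix=B main=C]
After op 4 (reset): HEAD=main@A [fix=B main=A]
After op 5 (checkout): HEAD=fix@B [fix=B main=A]
After op 6 (branch): HEAD=fix@B [dev=B fix=B main=A]
After op 7 (checkout): HEAD=main@A [dev=B fix=B main=A]
After op 8 (branch): HEAD=main@A [dev=B exp=A fix=B main=A]
After op 9 (merge): HEAD=main@D [dev=B exp=A fix=B main=D]

Answer: A D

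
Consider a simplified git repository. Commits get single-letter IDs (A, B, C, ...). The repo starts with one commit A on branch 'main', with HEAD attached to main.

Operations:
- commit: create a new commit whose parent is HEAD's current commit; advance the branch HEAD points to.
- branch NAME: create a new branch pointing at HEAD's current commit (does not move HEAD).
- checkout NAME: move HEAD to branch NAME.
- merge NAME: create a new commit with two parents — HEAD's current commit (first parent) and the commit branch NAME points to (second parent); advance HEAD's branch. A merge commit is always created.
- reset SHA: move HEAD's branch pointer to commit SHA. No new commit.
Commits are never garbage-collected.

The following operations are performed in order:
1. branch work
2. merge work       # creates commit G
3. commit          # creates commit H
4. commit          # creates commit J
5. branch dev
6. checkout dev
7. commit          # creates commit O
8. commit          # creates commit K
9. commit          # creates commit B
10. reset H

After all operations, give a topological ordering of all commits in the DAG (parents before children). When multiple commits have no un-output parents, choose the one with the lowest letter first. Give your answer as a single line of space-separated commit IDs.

Answer: A G H J O K B

Derivation:
After op 1 (branch): HEAD=main@A [main=A work=A]
After op 2 (merge): HEAD=main@G [main=G work=A]
After op 3 (commit): HEAD=main@H [main=H work=A]
After op 4 (commit): HEAD=main@J [main=J work=A]
After op 5 (branch): HEAD=main@J [dev=J main=J work=A]
After op 6 (checkout): HEAD=dev@J [dev=J main=J work=A]
After op 7 (commit): HEAD=dev@O [dev=O main=J work=A]
After op 8 (commit): HEAD=dev@K [dev=K main=J work=A]
After op 9 (commit): HEAD=dev@B [dev=B main=J work=A]
After op 10 (reset): HEAD=dev@H [dev=H main=J work=A]
commit A: parents=[]
commit B: parents=['K']
commit G: parents=['A', 'A']
commit H: parents=['G']
commit J: parents=['H']
commit K: parents=['O']
commit O: parents=['J']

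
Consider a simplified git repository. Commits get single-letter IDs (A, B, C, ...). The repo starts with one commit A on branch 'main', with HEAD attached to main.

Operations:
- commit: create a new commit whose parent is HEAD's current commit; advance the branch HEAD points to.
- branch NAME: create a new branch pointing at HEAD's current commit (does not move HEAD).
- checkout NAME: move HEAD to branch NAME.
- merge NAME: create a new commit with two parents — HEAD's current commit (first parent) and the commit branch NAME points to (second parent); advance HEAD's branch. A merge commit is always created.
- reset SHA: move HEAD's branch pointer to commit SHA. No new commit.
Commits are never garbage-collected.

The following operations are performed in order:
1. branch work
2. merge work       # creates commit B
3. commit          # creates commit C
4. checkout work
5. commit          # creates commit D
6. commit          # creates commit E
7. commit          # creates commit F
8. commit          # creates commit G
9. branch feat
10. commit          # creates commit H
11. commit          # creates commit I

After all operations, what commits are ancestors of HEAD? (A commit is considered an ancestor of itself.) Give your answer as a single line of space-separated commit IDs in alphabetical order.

Answer: A D E F G H I

Derivation:
After op 1 (branch): HEAD=main@A [main=A work=A]
After op 2 (merge): HEAD=main@B [main=B work=A]
After op 3 (commit): HEAD=main@C [main=C work=A]
After op 4 (checkout): HEAD=work@A [main=C work=A]
After op 5 (commit): HEAD=work@D [main=C work=D]
After op 6 (commit): HEAD=work@E [main=C work=E]
After op 7 (commit): HEAD=work@F [main=C work=F]
After op 8 (commit): HEAD=work@G [main=C work=G]
After op 9 (branch): HEAD=work@G [feat=G main=C work=G]
After op 10 (commit): HEAD=work@H [feat=G main=C work=H]
After op 11 (commit): HEAD=work@I [feat=G main=C work=I]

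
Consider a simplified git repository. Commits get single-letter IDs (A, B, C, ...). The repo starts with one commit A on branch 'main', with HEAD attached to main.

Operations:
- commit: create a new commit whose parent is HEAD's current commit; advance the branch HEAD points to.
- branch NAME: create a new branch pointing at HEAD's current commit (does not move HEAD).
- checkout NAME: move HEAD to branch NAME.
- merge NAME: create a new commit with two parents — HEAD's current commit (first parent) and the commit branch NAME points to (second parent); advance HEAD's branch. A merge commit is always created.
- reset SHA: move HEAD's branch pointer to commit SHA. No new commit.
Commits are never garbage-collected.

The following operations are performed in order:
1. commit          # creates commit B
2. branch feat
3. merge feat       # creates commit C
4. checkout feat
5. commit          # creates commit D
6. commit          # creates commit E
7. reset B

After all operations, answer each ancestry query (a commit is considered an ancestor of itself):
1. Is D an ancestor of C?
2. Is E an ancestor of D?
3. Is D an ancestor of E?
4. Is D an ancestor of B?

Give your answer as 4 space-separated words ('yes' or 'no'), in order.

After op 1 (commit): HEAD=main@B [main=B]
After op 2 (branch): HEAD=main@B [feat=B main=B]
After op 3 (merge): HEAD=main@C [feat=B main=C]
After op 4 (checkout): HEAD=feat@B [feat=B main=C]
After op 5 (commit): HEAD=feat@D [feat=D main=C]
After op 6 (commit): HEAD=feat@E [feat=E main=C]
After op 7 (reset): HEAD=feat@B [feat=B main=C]
ancestors(C) = {A,B,C}; D in? no
ancestors(D) = {A,B,D}; E in? no
ancestors(E) = {A,B,D,E}; D in? yes
ancestors(B) = {A,B}; D in? no

Answer: no no yes no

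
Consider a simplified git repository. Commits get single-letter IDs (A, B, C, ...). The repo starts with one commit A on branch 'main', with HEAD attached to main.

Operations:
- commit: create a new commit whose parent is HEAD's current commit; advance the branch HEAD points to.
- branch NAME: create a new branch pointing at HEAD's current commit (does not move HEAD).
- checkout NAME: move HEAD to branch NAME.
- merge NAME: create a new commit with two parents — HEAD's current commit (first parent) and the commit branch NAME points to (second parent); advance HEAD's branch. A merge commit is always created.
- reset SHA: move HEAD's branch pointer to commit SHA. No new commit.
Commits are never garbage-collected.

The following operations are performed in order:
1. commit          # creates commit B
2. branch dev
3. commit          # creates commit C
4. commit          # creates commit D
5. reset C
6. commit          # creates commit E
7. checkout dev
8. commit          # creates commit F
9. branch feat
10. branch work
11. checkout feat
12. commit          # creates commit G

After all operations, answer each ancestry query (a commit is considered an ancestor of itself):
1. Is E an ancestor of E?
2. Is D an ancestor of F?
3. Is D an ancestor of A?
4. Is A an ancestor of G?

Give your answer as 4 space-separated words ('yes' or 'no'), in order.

After op 1 (commit): HEAD=main@B [main=B]
After op 2 (branch): HEAD=main@B [dev=B main=B]
After op 3 (commit): HEAD=main@C [dev=B main=C]
After op 4 (commit): HEAD=main@D [dev=B main=D]
After op 5 (reset): HEAD=main@C [dev=B main=C]
After op 6 (commit): HEAD=main@E [dev=B main=E]
After op 7 (checkout): HEAD=dev@B [dev=B main=E]
After op 8 (commit): HEAD=dev@F [dev=F main=E]
After op 9 (branch): HEAD=dev@F [dev=F feat=F main=E]
After op 10 (branch): HEAD=dev@F [dev=F feat=F main=E work=F]
After op 11 (checkout): HEAD=feat@F [dev=F feat=F main=E work=F]
After op 12 (commit): HEAD=feat@G [dev=F feat=G main=E work=F]
ancestors(E) = {A,B,C,E}; E in? yes
ancestors(F) = {A,B,F}; D in? no
ancestors(A) = {A}; D in? no
ancestors(G) = {A,B,F,G}; A in? yes

Answer: yes no no yes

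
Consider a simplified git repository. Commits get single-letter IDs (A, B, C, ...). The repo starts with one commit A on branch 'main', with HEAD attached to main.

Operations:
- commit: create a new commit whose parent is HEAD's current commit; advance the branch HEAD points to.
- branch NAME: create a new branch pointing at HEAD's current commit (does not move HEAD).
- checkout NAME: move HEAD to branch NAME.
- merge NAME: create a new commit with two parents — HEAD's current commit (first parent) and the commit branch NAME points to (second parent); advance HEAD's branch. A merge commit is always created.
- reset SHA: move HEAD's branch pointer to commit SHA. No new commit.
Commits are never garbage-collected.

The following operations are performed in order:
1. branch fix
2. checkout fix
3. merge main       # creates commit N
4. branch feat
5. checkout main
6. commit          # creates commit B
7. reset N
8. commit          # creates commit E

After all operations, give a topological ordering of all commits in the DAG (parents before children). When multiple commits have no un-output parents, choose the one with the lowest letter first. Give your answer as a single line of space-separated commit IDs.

After op 1 (branch): HEAD=main@A [fix=A main=A]
After op 2 (checkout): HEAD=fix@A [fix=A main=A]
After op 3 (merge): HEAD=fix@N [fix=N main=A]
After op 4 (branch): HEAD=fix@N [feat=N fix=N main=A]
After op 5 (checkout): HEAD=main@A [feat=N fix=N main=A]
After op 6 (commit): HEAD=main@B [feat=N fix=N main=B]
After op 7 (reset): HEAD=main@N [feat=N fix=N main=N]
After op 8 (commit): HEAD=main@E [feat=N fix=N main=E]
commit A: parents=[]
commit B: parents=['A']
commit E: parents=['N']
commit N: parents=['A', 'A']

Answer: A B N E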